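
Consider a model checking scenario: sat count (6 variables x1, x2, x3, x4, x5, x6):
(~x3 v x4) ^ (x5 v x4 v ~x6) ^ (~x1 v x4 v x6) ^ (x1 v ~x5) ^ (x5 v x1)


CNF with 5 clauses over 6 vars (64 assignments).
An assignment satisfies CNF iff every clause has >=1 true literal.
Check each row (bits = x1,x2,x3,x4,x5,x6; clause T/F shown):
  row 0 [000000]: clauses=TTTTF -> 0
  row 1 [000001]: clauses=TFTTF -> 0
  row 2 [000010]: clauses=TTTFT -> 0
  row 3 [000011]: clauses=TTTFT -> 0
  row 4 [000100]: clauses=TTTTF -> 0
  (every remaining row is evaluated the same way; all 64 results are listed next)
Full result column, 8 rows per line (x1,x2,x3 fixed per line; x4,x5,x6 runs 000..111 left to right):
  rows 0-7 [x1,x2,x3=000]: 00000000  (ones: 0)
  rows 8-15 [x1,x2,x3=001]: 00000000  (ones: 0)
  rows 16-23 [x1,x2,x3=010]: 00000000  (ones: 0)
  rows 24-31 [x1,x2,x3=011]: 00000000  (ones: 0)
  rows 32-39 [x1,x2,x3=100]: 00011111  (ones: 5)
  rows 40-47 [x1,x2,x3=101]: 00001111  (ones: 4)
  rows 48-55 [x1,x2,x3=110]: 00011111  (ones: 5)
  rows 56-63 [x1,x2,x3=111]: 00001111  (ones: 4)
Satisfying assignments = 0+0+0+0+5+4+5+4 = 18

18


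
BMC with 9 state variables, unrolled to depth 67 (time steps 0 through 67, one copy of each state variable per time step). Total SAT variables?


BMC unrolls to depth k, creating one copy of each state var for steps 0..k.
Step count = 67 + 1 = 68 (steps 0 through 67)
Vars per step = 9
Total = 9 * 68 = 612

612


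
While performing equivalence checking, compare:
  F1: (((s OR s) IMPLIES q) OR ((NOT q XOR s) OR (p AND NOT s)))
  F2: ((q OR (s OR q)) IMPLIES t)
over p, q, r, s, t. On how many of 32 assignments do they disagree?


F1 = (((s OR s) IMPLIES q) OR ((NOT q XOR s) OR (p AND NOT s)))
F2 = ((q OR (s OR q)) IMPLIES t)
Evaluate both on each of 32 rows (bits = p,q,r,s,t):
  row 0 [00000]: F1=1 F2=1 -> 0
  row 1 [00001]: F1=1 F2=1 -> 0
  row 2 [00010]: F1=0 F2=0 -> 0
  row 3 [00011]: F1=0 F2=1 (differ) -> 1
  row 4 [00100]: F1=1 F2=1 -> 0
  row 5 [00101]: F1=1 F2=1 -> 0
  row 6 [00110]: F1=0 F2=0 -> 0
  row 7 [00111]: F1=0 F2=1 (differ) -> 1
  row 8 [01000]: F1=1 F2=0 (differ) -> 1
  row 9 [01001]: F1=1 F2=1 -> 0
  row 10 [01010]: F1=1 F2=0 (differ) -> 1
  row 11 [01011]: F1=1 F2=1 -> 0
  row 12 [01100]: F1=1 F2=0 (differ) -> 1
  row 13 [01101]: F1=1 F2=1 -> 0
  row 14 [01110]: F1=1 F2=0 (differ) -> 1
  row 15 [01111]: F1=1 F2=1 -> 0
  row 16 [10000]: F1=1 F2=1 -> 0
  row 17 [10001]: F1=1 F2=1 -> 0
  row 18 [10010]: F1=0 F2=0 -> 0
  row 19 [10011]: F1=0 F2=1 (differ) -> 1
  row 20 [10100]: F1=1 F2=1 -> 0
  row 21 [10101]: F1=1 F2=1 -> 0
  row 22 [10110]: F1=0 F2=0 -> 0
  row 23 [10111]: F1=0 F2=1 (differ) -> 1
  row 24 [11000]: F1=1 F2=0 (differ) -> 1
  row 25 [11001]: F1=1 F2=1 -> 0
  row 26 [11010]: F1=1 F2=0 (differ) -> 1
  row 27 [11011]: F1=1 F2=1 -> 0
  row 28 [11100]: F1=1 F2=0 (differ) -> 1
  row 29 [11101]: F1=1 F2=1 -> 0
  row 30 [11110]: F1=1 F2=0 (differ) -> 1
  row 31 [11111]: F1=1 F2=1 -> 0
Full result column, 8 rows per line (p,q fixed per line; r,s,t runs 000..111 left to right):
  rows 0-7 [p,q=00]: 00010001  (ones: 2)
  rows 8-15 [p,q=01]: 10101010  (ones: 4)
  rows 16-23 [p,q=10]: 00010001  (ones: 2)
  rows 24-31 [p,q=11]: 10101010  (ones: 4)
Disagreements = 2+4+2+4 = 12

12


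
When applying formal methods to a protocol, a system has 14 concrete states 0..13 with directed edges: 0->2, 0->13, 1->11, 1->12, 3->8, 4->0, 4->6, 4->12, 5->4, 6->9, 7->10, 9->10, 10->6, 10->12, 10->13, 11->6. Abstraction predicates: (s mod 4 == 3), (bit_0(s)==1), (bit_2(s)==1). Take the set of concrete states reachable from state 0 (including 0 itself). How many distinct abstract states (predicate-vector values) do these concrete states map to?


BFS from 0:
Concrete reachable: {0, 2, 13}
Abstract via predicates (s mod 4 == 3), (bit_0(s)==1), (bit_2(s)==1):
  (0,0,0) <- {0, 2}
  (0,1,1) <- {13}
Distinct abstract states = 2

2


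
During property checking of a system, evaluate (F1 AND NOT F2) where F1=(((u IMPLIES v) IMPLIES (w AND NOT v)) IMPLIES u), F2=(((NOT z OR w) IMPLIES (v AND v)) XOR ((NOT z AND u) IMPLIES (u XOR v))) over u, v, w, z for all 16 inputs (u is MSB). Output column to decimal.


F1 = (((u IMPLIES v) IMPLIES (w AND NOT v)) IMPLIES u)
F2 = (((NOT z OR w) IMPLIES (v AND v)) XOR ((NOT z AND u) IMPLIES (u XOR v)))
Counterexample to F1=>F2 is where F1=1 and F2=0.
Evaluate each row (bits = u,v,w,z, MSB first):
  row 0 [0000]: F1=1 F2=1 -> F1&~F2 -> 0
  row 1 [0001]: F1=1 F2=0 -> F1&~F2 -> 1
  row 2 [0010]: F1=0 F2=1 -> F1&~F2 -> 0
  row 3 [0011]: F1=0 F2=1 -> F1&~F2 -> 0
  row 4 [0100]: F1=1 F2=0 -> F1&~F2 -> 1
  row 5 [0101]: F1=1 F2=0 -> F1&~F2 -> 1
  row 6 [0110]: F1=1 F2=0 -> F1&~F2 -> 1
  row 7 [0111]: F1=1 F2=0 -> F1&~F2 -> 1
  row 8 [1000]: F1=1 F2=1 -> F1&~F2 -> 0
  row 9 [1001]: F1=1 F2=0 -> F1&~F2 -> 1
  row 10 [1010]: F1=1 F2=1 -> F1&~F2 -> 0
  row 11 [1011]: F1=1 F2=1 -> F1&~F2 -> 0
  row 12 [1100]: F1=1 F2=1 -> F1&~F2 -> 0
  row 13 [1101]: F1=1 F2=0 -> F1&~F2 -> 1
  row 14 [1110]: F1=1 F2=1 -> F1&~F2 -> 0
  row 15 [1111]: F1=1 F2=0 -> F1&~F2 -> 1
Full result column, 4 rows per line (u,v fixed per line; w,z runs 00..11 left to right):
  rows 0-3 [u,v=00]: 0100  = hex 4
  rows 4-7 [u,v=01]: 1111  = hex F
  rows 8-11 [u,v=10]: 0100  = hex 4
  rows 12-15 [u,v=11]: 0101  = hex 5
Counterexample vector (row 0 .. row 15) = 0100111101000101
Output column grouped in 4s = 0100 1111 0100 0101 = 0x4F45
Convert to decimal digit by digit (value = value*16 + digit):
  4 -> 4
  4*16 + 15 (F) = 79
  79*16 + 4 = 1268
  1268*16 + 5 = 20293
Decimal = 20293

20293


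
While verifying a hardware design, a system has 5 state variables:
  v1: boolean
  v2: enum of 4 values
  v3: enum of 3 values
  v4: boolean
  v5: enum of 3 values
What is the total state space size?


State space = product of domain sizes of all variables.
Domain sizes:
  v1 (boolean): 2
  v2 (enum of 4 values): 4
  v3 (enum of 3 values): 3
  v4 (boolean): 2
  v5 (enum of 3 values): 3
Product = 2 * 4 * 3 * 2 * 3 = 144

144


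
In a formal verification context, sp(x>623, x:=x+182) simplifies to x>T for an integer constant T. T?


Formula: sp(P, x:=E) = exists old_x. (x = E[old_x/x]) AND P[old_x/x] (old_x is the value of x before the assignment; eliminate old_x by solving x = E[old_x/x] for old_x)
Step 1: Precondition P: x>623, i.e. old_x > 623
Step 2: Assignment gives x = old_x + 182, so old_x = x - 182
Step 3: Substitute into P: x - 182 > 623
Step 4: Simplify: x > 623+182 = 805

805


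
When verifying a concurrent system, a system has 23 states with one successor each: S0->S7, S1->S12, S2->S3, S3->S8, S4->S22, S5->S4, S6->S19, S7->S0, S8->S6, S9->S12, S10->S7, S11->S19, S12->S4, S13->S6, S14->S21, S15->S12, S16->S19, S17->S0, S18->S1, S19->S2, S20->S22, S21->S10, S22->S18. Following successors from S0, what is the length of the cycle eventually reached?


Trace from S0 until a state repeats:
  S0 -> S7 -> S0
S0 first seen at step 0, revisited at step 2.
Cycle length = 2 - 0 = 2

2


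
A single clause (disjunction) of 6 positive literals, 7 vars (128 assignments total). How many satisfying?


Step 1: Total=2^7=128
Step 2: Unsat when all 6 false: 2^1=2
Step 3: Sat=128-2=126

126


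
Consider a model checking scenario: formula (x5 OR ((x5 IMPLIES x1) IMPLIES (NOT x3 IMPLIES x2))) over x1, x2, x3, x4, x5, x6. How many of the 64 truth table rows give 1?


Formula: (x5 OR ((x5 IMPLIES x1) IMPLIES (NOT x3 IMPLIES x2))) over 6 vars (64 rows)
Evaluate each row (x1, x2, x3, x4, x5, x6 as bits, MSB first):
  row 0 [000000]: (0 OR ((0 IMPLIES 0) IMPLIES (NOT 0 IMPLIES 0))) -> 0
  row 1 [000001]: (0 OR ((0 IMPLIES 0) IMPLIES (NOT 0 IMPLIES 0))) -> 0
  row 2 [000010]: (1 OR ((1 IMPLIES 0) IMPLIES (NOT 0 IMPLIES 0))) -> 1
  row 3 [000011]: (1 OR ((1 IMPLIES 0) IMPLIES (NOT 0 IMPLIES 0))) -> 1
  row 4 [000100]: (0 OR ((0 IMPLIES 0) IMPLIES (NOT 0 IMPLIES 0))) -> 0
  (every remaining row is evaluated the same way; all 64 results are listed next)
Full result column, 8 rows per line (x1,x2,x3 fixed per line; x4,x5,x6 runs 000..111 left to right):
  rows 0-7 [x1,x2,x3=000]: 00110011  (ones: 4)
  rows 8-15 [x1,x2,x3=001]: 11111111  (ones: 8)
  rows 16-23 [x1,x2,x3=010]: 11111111  (ones: 8)
  rows 24-31 [x1,x2,x3=011]: 11111111  (ones: 8)
  rows 32-39 [x1,x2,x3=100]: 00110011  (ones: 4)
  rows 40-47 [x1,x2,x3=101]: 11111111  (ones: 8)
  rows 48-55 [x1,x2,x3=110]: 11111111  (ones: 8)
  rows 56-63 [x1,x2,x3=111]: 11111111  (ones: 8)
Count of 1-rows = 4+8+8+8+4+8+8+8 = 56

56


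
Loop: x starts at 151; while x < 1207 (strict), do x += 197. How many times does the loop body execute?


Step 1: x goes from 151 toward 1207 by 197; the body runs while x<1207, so iterations = ceil((bound-start)/step)
Step 2: Distance=1056
Step 3: ceil(1056/197)=6

6


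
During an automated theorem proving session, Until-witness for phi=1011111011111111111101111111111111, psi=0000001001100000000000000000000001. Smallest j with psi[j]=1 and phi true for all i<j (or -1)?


(phi U psi) at 0: need smallest j with psi[j]=1 and phi[i]=1 for all i in [0,j).
Scan from step 0:
  step 0: phi=1, psi=0 -> continue
  step 1: phi=0 -> phi-prefix broken from here
  step 6: psi=1 but phi already failed -> not a witness
  step 9: psi=1 but phi already failed -> not a witness
  step 10: psi=1 but phi already failed -> not a witness
  step 33: psi=1 but phi already failed -> not a witness
  end of trace: no witness -> -1
Witness step = -1

-1


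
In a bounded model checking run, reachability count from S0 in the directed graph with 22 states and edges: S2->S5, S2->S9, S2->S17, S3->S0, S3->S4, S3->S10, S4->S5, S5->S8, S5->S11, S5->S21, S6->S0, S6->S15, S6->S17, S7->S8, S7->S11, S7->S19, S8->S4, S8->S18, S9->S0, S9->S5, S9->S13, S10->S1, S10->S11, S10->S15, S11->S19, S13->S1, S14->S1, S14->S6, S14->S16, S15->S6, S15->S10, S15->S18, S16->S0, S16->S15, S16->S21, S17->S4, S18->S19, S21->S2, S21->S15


BFS from S0:
  layer 0: {S0}
Reachable set: {S0}
Count = 1

1


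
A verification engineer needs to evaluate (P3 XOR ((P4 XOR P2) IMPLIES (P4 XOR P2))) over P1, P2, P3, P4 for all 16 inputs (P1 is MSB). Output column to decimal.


Formula: (P3 XOR ((P4 XOR P2) IMPLIES (P4 XOR P2))) over P1, P2, P3, P4 (16 rows)
Evaluate each row (bits = P1,P2,P3,P4, MSB first):
  row 0 [0000]: (0 XOR ((0 XOR 0) IMPLIES (0 XOR 0))) -> 1
  row 1 [0001]: (0 XOR ((1 XOR 0) IMPLIES (1 XOR 0))) -> 1
  row 2 [0010]: (1 XOR ((0 XOR 0) IMPLIES (0 XOR 0))) -> 0
  row 3 [0011]: (1 XOR ((1 XOR 0) IMPLIES (1 XOR 0))) -> 0
  row 4 [0100]: (0 XOR ((0 XOR 1) IMPLIES (0 XOR 1))) -> 1
  row 5 [0101]: (0 XOR ((1 XOR 1) IMPLIES (1 XOR 1))) -> 1
  row 6 [0110]: (1 XOR ((0 XOR 1) IMPLIES (0 XOR 1))) -> 0
  row 7 [0111]: (1 XOR ((1 XOR 1) IMPLIES (1 XOR 1))) -> 0
  row 8 [1000]: (0 XOR ((0 XOR 0) IMPLIES (0 XOR 0))) -> 1
  row 9 [1001]: (0 XOR ((1 XOR 0) IMPLIES (1 XOR 0))) -> 1
  row 10 [1010]: (1 XOR ((0 XOR 0) IMPLIES (0 XOR 0))) -> 0
  row 11 [1011]: (1 XOR ((1 XOR 0) IMPLIES (1 XOR 0))) -> 0
  row 12 [1100]: (0 XOR ((0 XOR 1) IMPLIES (0 XOR 1))) -> 1
  row 13 [1101]: (0 XOR ((1 XOR 1) IMPLIES (1 XOR 1))) -> 1
  row 14 [1110]: (1 XOR ((0 XOR 1) IMPLIES (0 XOR 1))) -> 0
  row 15 [1111]: (1 XOR ((1 XOR 1) IMPLIES (1 XOR 1))) -> 0
Full result column, 4 rows per line (P1,P2 fixed per line; P3,P4 runs 00..11 left to right):
  rows 0-3 [P1,P2=00]: 1100  = hex C
  rows 4-7 [P1,P2=01]: 1100  = hex C
  rows 8-11 [P1,P2=10]: 1100  = hex C
  rows 12-15 [P1,P2=11]: 1100  = hex C
Output column (row 0 .. row 15) = 1100110011001100
Output column grouped in 4s = 1100 1100 1100 1100 = 0xCCCC
Convert to decimal digit by digit (value = value*16 + digit):
  C -> 12
  12*16 + 12 (C) = 204
  204*16 + 12 (C) = 3276
  3276*16 + 12 (C) = 52428
Decimal = 52428

52428


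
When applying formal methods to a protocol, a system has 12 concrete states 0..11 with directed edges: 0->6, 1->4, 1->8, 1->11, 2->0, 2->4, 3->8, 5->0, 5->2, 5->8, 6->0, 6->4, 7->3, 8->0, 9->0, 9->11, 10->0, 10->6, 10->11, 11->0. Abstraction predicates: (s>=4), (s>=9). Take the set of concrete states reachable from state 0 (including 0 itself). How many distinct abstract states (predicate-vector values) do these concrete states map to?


BFS from 0:
Concrete reachable: {0, 4, 6}
Abstract via predicates (s>=4), (s>=9):
  (0,0) <- {0}
  (1,0) <- {4, 6}
Distinct abstract states = 2

2


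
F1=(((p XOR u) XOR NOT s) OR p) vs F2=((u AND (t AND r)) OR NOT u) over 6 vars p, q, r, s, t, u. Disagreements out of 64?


F1 = (((p XOR u) XOR NOT s) OR p)
F2 = ((u AND (t AND r)) OR NOT u)
Evaluate both on each of 64 rows (bits = p,q,r,s,t,u):
  row 0 [000000]: F1=1 F2=1 -> 0
  row 1 [000001]: F1=0 F2=0 -> 0
  row 2 [000010]: F1=1 F2=1 -> 0
  row 3 [000011]: F1=0 F2=0 -> 0
  row 4 [000100]: F1=0 F2=1 (differ) -> 1
  (every remaining row is evaluated the same way; all 64 results are listed next)
Full result column, 8 rows per line (p,q,r fixed per line; s,t,u runs 000..111 left to right):
  rows 0-7 [p,q,r=000]: 00001111  (ones: 4)
  rows 8-15 [p,q,r=001]: 00011110  (ones: 4)
  rows 16-23 [p,q,r=010]: 00001111  (ones: 4)
  rows 24-31 [p,q,r=011]: 00011110  (ones: 4)
  rows 32-39 [p,q,r=100]: 01010101  (ones: 4)
  rows 40-47 [p,q,r=101]: 01000100  (ones: 2)
  rows 48-55 [p,q,r=110]: 01010101  (ones: 4)
  rows 56-63 [p,q,r=111]: 01000100  (ones: 2)
Disagreements = 4+4+4+4+4+2+4+2 = 28

28


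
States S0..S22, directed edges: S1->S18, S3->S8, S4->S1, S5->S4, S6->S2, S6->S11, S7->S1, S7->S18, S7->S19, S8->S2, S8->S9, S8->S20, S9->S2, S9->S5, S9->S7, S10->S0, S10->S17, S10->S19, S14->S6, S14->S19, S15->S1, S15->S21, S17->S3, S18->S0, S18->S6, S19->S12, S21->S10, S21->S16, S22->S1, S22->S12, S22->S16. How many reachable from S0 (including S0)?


BFS from S0:
  layer 0: {S0}
Reachable set: {S0}
Count = 1

1


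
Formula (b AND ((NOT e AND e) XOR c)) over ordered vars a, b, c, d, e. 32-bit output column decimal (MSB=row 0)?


Formula: (b AND ((NOT e AND e) XOR c)) over a, b, c, d, e (32 rows)
Evaluate each row (bits = a,b,c,d,e, MSB first):
  row 0 [00000]: (0 AND ((NOT 0 AND 0) XOR 0)) -> 0
  row 1 [00001]: (0 AND ((NOT 1 AND 1) XOR 0)) -> 0
  row 2 [00010]: (0 AND ((NOT 0 AND 0) XOR 0)) -> 0
  row 3 [00011]: (0 AND ((NOT 1 AND 1) XOR 0)) -> 0
  row 4 [00100]: (0 AND ((NOT 0 AND 0) XOR 1)) -> 0
  row 5 [00101]: (0 AND ((NOT 1 AND 1) XOR 1)) -> 0
  row 6 [00110]: (0 AND ((NOT 0 AND 0) XOR 1)) -> 0
  row 7 [00111]: (0 AND ((NOT 1 AND 1) XOR 1)) -> 0
  row 8 [01000]: (1 AND ((NOT 0 AND 0) XOR 0)) -> 0
  row 9 [01001]: (1 AND ((NOT 1 AND 1) XOR 0)) -> 0
  row 10 [01010]: (1 AND ((NOT 0 AND 0) XOR 0)) -> 0
  row 11 [01011]: (1 AND ((NOT 1 AND 1) XOR 0)) -> 0
  row 12 [01100]: (1 AND ((NOT 0 AND 0) XOR 1)) -> 1
  row 13 [01101]: (1 AND ((NOT 1 AND 1) XOR 1)) -> 1
  row 14 [01110]: (1 AND ((NOT 0 AND 0) XOR 1)) -> 1
  row 15 [01111]: (1 AND ((NOT 1 AND 1) XOR 1)) -> 1
  row 16 [10000]: (0 AND ((NOT 0 AND 0) XOR 0)) -> 0
  row 17 [10001]: (0 AND ((NOT 1 AND 1) XOR 0)) -> 0
  row 18 [10010]: (0 AND ((NOT 0 AND 0) XOR 0)) -> 0
  row 19 [10011]: (0 AND ((NOT 1 AND 1) XOR 0)) -> 0
  row 20 [10100]: (0 AND ((NOT 0 AND 0) XOR 1)) -> 0
  row 21 [10101]: (0 AND ((NOT 1 AND 1) XOR 1)) -> 0
  row 22 [10110]: (0 AND ((NOT 0 AND 0) XOR 1)) -> 0
  row 23 [10111]: (0 AND ((NOT 1 AND 1) XOR 1)) -> 0
  row 24 [11000]: (1 AND ((NOT 0 AND 0) XOR 0)) -> 0
  row 25 [11001]: (1 AND ((NOT 1 AND 1) XOR 0)) -> 0
  row 26 [11010]: (1 AND ((NOT 0 AND 0) XOR 0)) -> 0
  row 27 [11011]: (1 AND ((NOT 1 AND 1) XOR 0)) -> 0
  row 28 [11100]: (1 AND ((NOT 0 AND 0) XOR 1)) -> 1
  row 29 [11101]: (1 AND ((NOT 1 AND 1) XOR 1)) -> 1
  row 30 [11110]: (1 AND ((NOT 0 AND 0) XOR 1)) -> 1
  row 31 [11111]: (1 AND ((NOT 1 AND 1) XOR 1)) -> 1
Full result column, 4 rows per line (a,b,c fixed per line; d,e runs 00..11 left to right):
  rows 0-3 [a,b,c=000]: 0000  = hex 0
  rows 4-7 [a,b,c=001]: 0000  = hex 0
  rows 8-11 [a,b,c=010]: 0000  = hex 0
  rows 12-15 [a,b,c=011]: 1111  = hex F
  rows 16-19 [a,b,c=100]: 0000  = hex 0
  rows 20-23 [a,b,c=101]: 0000  = hex 0
  rows 24-27 [a,b,c=110]: 0000  = hex 0
  rows 28-31 [a,b,c=111]: 1111  = hex F
Output column (row 0 .. row 31) = 00000000000011110000000000001111
Output column grouped in 4s = 0000 0000 0000 1111 0000 0000 0000 1111 = 0x000F000F
Convert to decimal digit by digit (value = value*16 + digit):
  0 -> 0
  0*16 + 0 = 0
  0*16 + 0 = 0
  0*16 + 15 (F) = 15
  15*16 + 0 = 240
  240*16 + 0 = 3840
  3840*16 + 0 = 61440
  61440*16 + 15 (F) = 983055
Decimal = 983055

983055


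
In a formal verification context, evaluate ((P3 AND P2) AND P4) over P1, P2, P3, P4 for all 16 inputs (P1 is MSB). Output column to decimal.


Formula: ((P3 AND P2) AND P4) over P1, P2, P3, P4 (16 rows)
Evaluate each row (bits = P1,P2,P3,P4, MSB first):
  row 0 [0000]: ((0 AND 0) AND 0) -> 0
  row 1 [0001]: ((0 AND 0) AND 1) -> 0
  row 2 [0010]: ((1 AND 0) AND 0) -> 0
  row 3 [0011]: ((1 AND 0) AND 1) -> 0
  row 4 [0100]: ((0 AND 1) AND 0) -> 0
  row 5 [0101]: ((0 AND 1) AND 1) -> 0
  row 6 [0110]: ((1 AND 1) AND 0) -> 0
  row 7 [0111]: ((1 AND 1) AND 1) -> 1
  row 8 [1000]: ((0 AND 0) AND 0) -> 0
  row 9 [1001]: ((0 AND 0) AND 1) -> 0
  row 10 [1010]: ((1 AND 0) AND 0) -> 0
  row 11 [1011]: ((1 AND 0) AND 1) -> 0
  row 12 [1100]: ((0 AND 1) AND 0) -> 0
  row 13 [1101]: ((0 AND 1) AND 1) -> 0
  row 14 [1110]: ((1 AND 1) AND 0) -> 0
  row 15 [1111]: ((1 AND 1) AND 1) -> 1
Full result column, 4 rows per line (P1,P2 fixed per line; P3,P4 runs 00..11 left to right):
  rows 0-3 [P1,P2=00]: 0000  = hex 0
  rows 4-7 [P1,P2=01]: 0001  = hex 1
  rows 8-11 [P1,P2=10]: 0000  = hex 0
  rows 12-15 [P1,P2=11]: 0001  = hex 1
Output column (row 0 .. row 15) = 0000000100000001
Output column grouped in 4s = 0000 0001 0000 0001 = 0x0101
Convert to decimal digit by digit (value = value*16 + digit):
  0 -> 0
  0*16 + 1 = 1
  1*16 + 0 = 16
  16*16 + 1 = 257
Decimal = 257

257


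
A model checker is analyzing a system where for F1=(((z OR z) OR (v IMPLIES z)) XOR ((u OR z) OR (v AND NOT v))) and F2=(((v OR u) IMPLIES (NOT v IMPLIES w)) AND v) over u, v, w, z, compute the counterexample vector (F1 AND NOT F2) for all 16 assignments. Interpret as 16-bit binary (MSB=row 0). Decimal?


F1 = (((z OR z) OR (v IMPLIES z)) XOR ((u OR z) OR (v AND NOT v)))
F2 = (((v OR u) IMPLIES (NOT v IMPLIES w)) AND v)
Counterexample to F1=>F2 is where F1=1 and F2=0.
Evaluate each row (bits = u,v,w,z, MSB first):
  row 0 [0000]: F1=1 F2=0 -> F1&~F2 -> 1
  row 1 [0001]: F1=0 F2=0 -> F1&~F2 -> 0
  row 2 [0010]: F1=1 F2=0 -> F1&~F2 -> 1
  row 3 [0011]: F1=0 F2=0 -> F1&~F2 -> 0
  row 4 [0100]: F1=0 F2=1 -> F1&~F2 -> 0
  row 5 [0101]: F1=0 F2=1 -> F1&~F2 -> 0
  row 6 [0110]: F1=0 F2=1 -> F1&~F2 -> 0
  row 7 [0111]: F1=0 F2=1 -> F1&~F2 -> 0
  row 8 [1000]: F1=0 F2=0 -> F1&~F2 -> 0
  row 9 [1001]: F1=0 F2=0 -> F1&~F2 -> 0
  row 10 [1010]: F1=0 F2=0 -> F1&~F2 -> 0
  row 11 [1011]: F1=0 F2=0 -> F1&~F2 -> 0
  row 12 [1100]: F1=1 F2=1 -> F1&~F2 -> 0
  row 13 [1101]: F1=0 F2=1 -> F1&~F2 -> 0
  row 14 [1110]: F1=1 F2=1 -> F1&~F2 -> 0
  row 15 [1111]: F1=0 F2=1 -> F1&~F2 -> 0
Full result column, 4 rows per line (u,v fixed per line; w,z runs 00..11 left to right):
  rows 0-3 [u,v=00]: 1010  = hex A
  rows 4-7 [u,v=01]: 0000  = hex 0
  rows 8-11 [u,v=10]: 0000  = hex 0
  rows 12-15 [u,v=11]: 0000  = hex 0
Counterexample vector (row 0 .. row 15) = 1010000000000000
Output column grouped in 4s = 1010 0000 0000 0000 = 0xA000
Convert to decimal digit by digit (value = value*16 + digit):
  A -> 10
  10*16 + 0 = 160
  160*16 + 0 = 2560
  2560*16 + 0 = 40960
Decimal = 40960

40960


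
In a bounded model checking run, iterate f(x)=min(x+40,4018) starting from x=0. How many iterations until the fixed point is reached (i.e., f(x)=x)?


Step 1: x=0, cap=4018, increment=40
Step 2: x grows by 40 each step until capped at 4018; fixed point is x=4018
Step 3: iterations = ceil(4018/40) = 101

101


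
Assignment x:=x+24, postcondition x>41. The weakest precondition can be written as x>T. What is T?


Formula: wp(x:=E, P) = P[E/x] (substitute E for x in postcondition)
Step 1: Postcondition: x>41
Step 2: Substitute x+24 for x: x+24>41
Step 3: Solve for x: x > 41-24 = 17

17


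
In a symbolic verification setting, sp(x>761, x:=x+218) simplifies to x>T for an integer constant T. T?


Formula: sp(P, x:=E) = exists old_x. (x = E[old_x/x]) AND P[old_x/x] (old_x is the value of x before the assignment; eliminate old_x by solving x = E[old_x/x] for old_x)
Step 1: Precondition P: x>761, i.e. old_x > 761
Step 2: Assignment gives x = old_x + 218, so old_x = x - 218
Step 3: Substitute into P: x - 218 > 761
Step 4: Simplify: x > 761+218 = 979

979


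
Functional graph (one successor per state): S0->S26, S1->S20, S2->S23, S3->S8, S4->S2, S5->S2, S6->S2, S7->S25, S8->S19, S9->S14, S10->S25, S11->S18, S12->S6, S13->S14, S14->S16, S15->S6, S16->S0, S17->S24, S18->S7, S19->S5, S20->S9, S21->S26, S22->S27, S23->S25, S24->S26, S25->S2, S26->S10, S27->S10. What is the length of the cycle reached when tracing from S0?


Trace from S0 until a state repeats:
  S0 -> S26 -> S10 -> S25 -> S2 -> S23 -> S25
S25 first seen at step 3, revisited at step 6.
Cycle length = 6 - 3 = 3

3


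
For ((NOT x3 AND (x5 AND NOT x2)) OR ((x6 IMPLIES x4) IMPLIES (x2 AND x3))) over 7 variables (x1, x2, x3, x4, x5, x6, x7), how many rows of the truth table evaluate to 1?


Formula: ((NOT x3 AND (x5 AND NOT x2)) OR ((x6 IMPLIES x4) IMPLIES (x2 AND x3))) over 7 vars (128 rows)
Evaluate each row (x1, x2, x3, x4, x5, x6, x7 as bits, MSB first):
  row 0 [0000000]: ((NOT 0 AND (0 AND NOT 0)) OR ((0 IMPLIES 0) IMPLIES (0 AND 0))) -> 0
  row 1 [0000001]: ((NOT 0 AND (0 AND NOT 0)) OR ((0 IMPLIES 0) IMPLIES (0 AND 0))) -> 0
  row 2 [0000010]: ((NOT 0 AND (0 AND NOT 0)) OR ((1 IMPLIES 0) IMPLIES (0 AND 0))) -> 1
  row 3 [0000011]: ((NOT 0 AND (0 AND NOT 0)) OR ((1 IMPLIES 0) IMPLIES (0 AND 0))) -> 1
  row 4 [0000100]: ((NOT 0 AND (1 AND NOT 0)) OR ((0 IMPLIES 0) IMPLIES (0 AND 0))) -> 1
  (every remaining row is evaluated the same way; all 128 results are listed next)
Full result column, 8 rows per line (x1,x2,x3,x4 fixed per line; x5,x6,x7 runs 000..111 left to right):
  rows 0-7 [x1,x2,x3,x4=0000]: 00111111  (ones: 6)
  rows 8-15 [x1,x2,x3,x4=0001]: 00001111  (ones: 4)
  rows 16-23 [x1,x2,x3,x4=0010]: 00110011  (ones: 4)
  rows 24-31 [x1,x2,x3,x4=0011]: 00000000  (ones: 0)
  rows 32-39 [x1,x2,x3,x4=0100]: 00110011  (ones: 4)
  rows 40-47 [x1,x2,x3,x4=0101]: 00000000  (ones: 0)
  rows 48-55 [x1,x2,x3,x4=0110]: 11111111  (ones: 8)
  rows 56-63 [x1,x2,x3,x4=0111]: 11111111  (ones: 8)
  rows 64-71 [x1,x2,x3,x4=1000]: 00111111  (ones: 6)
  rows 72-79 [x1,x2,x3,x4=1001]: 00001111  (ones: 4)
  rows 80-87 [x1,x2,x3,x4=1010]: 00110011  (ones: 4)
  rows 88-95 [x1,x2,x3,x4=1011]: 00000000  (ones: 0)
  rows 96-103 [x1,x2,x3,x4=1100]: 00110011  (ones: 4)
  rows 104-111 [x1,x2,x3,x4=1101]: 00000000  (ones: 0)
  rows 112-119 [x1,x2,x3,x4=1110]: 11111111  (ones: 8)
  rows 120-127 [x1,x2,x3,x4=1111]: 11111111  (ones: 8)
Count of 1-rows = 6+4+4+0+4+0+8+8+6+4+4+0+4+0+8+8 = 68

68


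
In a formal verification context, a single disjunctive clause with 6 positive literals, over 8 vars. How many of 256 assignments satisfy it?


Step 1: Total=2^8=256
Step 2: Unsat when all 6 false: 2^2=4
Step 3: Sat=256-4=252

252


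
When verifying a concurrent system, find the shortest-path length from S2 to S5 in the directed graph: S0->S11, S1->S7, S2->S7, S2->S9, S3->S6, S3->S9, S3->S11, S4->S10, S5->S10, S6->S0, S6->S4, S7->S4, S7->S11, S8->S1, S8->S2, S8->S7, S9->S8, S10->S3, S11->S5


BFS layer-by-layer from S2:
  dist 0: {S2}
  dist 1: {S7, S9}
  dist 2: {S4, S8, S11}
  dist 3: {S1, S5, S10}
  -> S5 reached at distance 3
Shortest path length = 3

3


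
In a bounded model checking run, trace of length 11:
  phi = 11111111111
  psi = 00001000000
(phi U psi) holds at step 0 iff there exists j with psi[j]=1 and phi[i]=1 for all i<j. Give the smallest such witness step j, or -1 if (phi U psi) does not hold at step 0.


(phi U psi) at 0: need smallest j with psi[j]=1 and phi[i]=1 for all i in [0,j).
Scan from step 0:
  step 0: phi=1, psi=0 -> continue
  step 1: phi=1, psi=0 -> continue
  step 2: phi=1, psi=0 -> continue
  step 3: phi=1, psi=0 -> continue
  step 4: psi=1 and phi held for [0,4) -> witness found
Witness step = 4

4


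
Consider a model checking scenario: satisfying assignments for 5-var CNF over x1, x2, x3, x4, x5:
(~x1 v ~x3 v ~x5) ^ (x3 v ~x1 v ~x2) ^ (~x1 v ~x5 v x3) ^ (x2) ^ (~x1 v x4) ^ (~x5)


CNF with 6 clauses over 5 vars (32 assignments).
An assignment satisfies CNF iff every clause has >=1 true literal.
Check each row (bits = x1,x2,x3,x4,x5; clause T/F shown):
  row 0 [00000]: clauses=TTTFTT -> 0
  row 1 [00001]: clauses=TTTFTF -> 0
  row 2 [00010]: clauses=TTTFTT -> 0
  row 3 [00011]: clauses=TTTFTF -> 0
  row 4 [00100]: clauses=TTTFTT -> 0
  row 5 [00101]: clauses=TTTFTF -> 0
  row 6 [00110]: clauses=TTTFTT -> 0
  row 7 [00111]: clauses=TTTFTF -> 0
  row 8 [01000]: clauses=TTTTTT -> 1
  row 9 [01001]: clauses=TTTTTF -> 0
  row 10 [01010]: clauses=TTTTTT -> 1
  row 11 [01011]: clauses=TTTTTF -> 0
  row 12 [01100]: clauses=TTTTTT -> 1
  row 13 [01101]: clauses=TTTTTF -> 0
  row 14 [01110]: clauses=TTTTTT -> 1
  row 15 [01111]: clauses=TTTTTF -> 0
  row 16 [10000]: clauses=TTTFFT -> 0
  row 17 [10001]: clauses=TTFFFF -> 0
  row 18 [10010]: clauses=TTTFTT -> 0
  row 19 [10011]: clauses=TTFFTF -> 0
  row 20 [10100]: clauses=TTTFFT -> 0
  row 21 [10101]: clauses=FTTFFF -> 0
  row 22 [10110]: clauses=TTTFTT -> 0
  row 23 [10111]: clauses=FTTFTF -> 0
  row 24 [11000]: clauses=TFTTFT -> 0
  row 25 [11001]: clauses=TFFTFF -> 0
  row 26 [11010]: clauses=TFTTTT -> 0
  row 27 [11011]: clauses=TFFTTF -> 0
  row 28 [11100]: clauses=TTTTFT -> 0
  row 29 [11101]: clauses=FTTTFF -> 0
  row 30 [11110]: clauses=TTTTTT -> 1
  row 31 [11111]: clauses=FTTTTF -> 0
Full result column, 8 rows per line (x1,x2 fixed per line; x3,x4,x5 runs 000..111 left to right):
  rows 0-7 [x1,x2=00]: 00000000  (ones: 0)
  rows 8-15 [x1,x2=01]: 10101010  (ones: 4)
  rows 16-23 [x1,x2=10]: 00000000  (ones: 0)
  rows 24-31 [x1,x2=11]: 00000010  (ones: 1)
Satisfying assignments = 0+4+0+1 = 5

5


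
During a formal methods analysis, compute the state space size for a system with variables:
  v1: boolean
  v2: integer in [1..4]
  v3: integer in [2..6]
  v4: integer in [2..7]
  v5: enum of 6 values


State space = product of domain sizes of all variables.
Domain sizes:
  v1 (boolean): 2
  v2 (integer in [1..4]): 4
  v3 (integer in [2..6]): 5
  v4 (integer in [2..7]): 6
  v5 (enum of 6 values): 6
Product = 2 * 4 * 5 * 6 * 6 = 1440

1440


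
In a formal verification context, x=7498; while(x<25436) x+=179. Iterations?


Step 1: x goes from 7498 toward 25436 by 179; the body runs while x<25436, so iterations = ceil((bound-start)/step)
Step 2: Distance=17938
Step 3: ceil(17938/179)=101

101


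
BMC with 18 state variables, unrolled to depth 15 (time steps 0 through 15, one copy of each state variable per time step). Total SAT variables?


BMC unrolls to depth k, creating one copy of each state var for steps 0..k.
Step count = 15 + 1 = 16 (steps 0 through 15)
Vars per step = 18
Total = 18 * 16 = 288

288


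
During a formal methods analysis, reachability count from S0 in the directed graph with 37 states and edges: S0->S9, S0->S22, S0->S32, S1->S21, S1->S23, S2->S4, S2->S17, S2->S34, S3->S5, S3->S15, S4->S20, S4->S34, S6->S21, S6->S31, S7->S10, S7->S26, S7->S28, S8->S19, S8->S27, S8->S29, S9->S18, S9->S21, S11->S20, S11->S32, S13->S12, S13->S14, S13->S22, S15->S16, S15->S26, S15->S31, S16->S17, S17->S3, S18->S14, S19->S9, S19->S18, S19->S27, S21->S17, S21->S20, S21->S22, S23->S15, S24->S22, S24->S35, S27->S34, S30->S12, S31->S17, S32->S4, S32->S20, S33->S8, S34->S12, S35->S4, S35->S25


BFS from S0:
  layer 0: {S0}
  layer 1: {S9, S22, S32}
  layer 2: {S4, S18, S20, S21}
  layer 3: {S14, S17, S34}
  layer 4: {S3, S12}
  layer 5: {S5, S15}
  layer 6: {S16, S26, S31}
Reachable set: {S0, S3, S4, S5, S9, S12, S14, S15, S16, S17, S18, S20, S21, S22, S26, S31, S32, S34}
Count = 18

18


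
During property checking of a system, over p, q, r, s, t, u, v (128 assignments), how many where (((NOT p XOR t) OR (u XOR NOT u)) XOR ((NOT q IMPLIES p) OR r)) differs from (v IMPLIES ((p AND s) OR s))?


F1 = (((NOT p XOR t) OR (u XOR NOT u)) XOR ((NOT q IMPLIES p) OR r))
F2 = (v IMPLIES ((p AND s) OR s))
Evaluate both on each of 128 rows (bits = p,q,r,s,t,u,v):
  row 0 [0000000]: F1=1 F2=1 -> 0
  row 1 [0000001]: F1=1 F2=0 (differ) -> 1
  row 2 [0000010]: F1=1 F2=1 -> 0
  row 3 [0000011]: F1=1 F2=0 (differ) -> 1
  row 4 [0000100]: F1=1 F2=1 -> 0
  (every remaining row is evaluated the same way; all 128 results are listed next)
Full result column, 8 rows per line (p,q,r,s fixed per line; t,u,v runs 000..111 left to right):
  rows 0-7 [p,q,r,s=0000]: 01010101  (ones: 4)
  rows 8-15 [p,q,r,s=0001]: 00000000  (ones: 0)
  rows 16-23 [p,q,r,s=0010]: 10101010  (ones: 4)
  rows 24-31 [p,q,r,s=0011]: 11111111  (ones: 8)
  rows 32-39 [p,q,r,s=0100]: 10101010  (ones: 4)
  rows 40-47 [p,q,r,s=0101]: 11111111  (ones: 8)
  rows 48-55 [p,q,r,s=0110]: 10101010  (ones: 4)
  rows 56-63 [p,q,r,s=0111]: 11111111  (ones: 8)
  rows 64-71 [p,q,r,s=1000]: 10101010  (ones: 4)
  rows 72-79 [p,q,r,s=1001]: 11111111  (ones: 8)
  rows 80-87 [p,q,r,s=1010]: 10101010  (ones: 4)
  rows 88-95 [p,q,r,s=1011]: 11111111  (ones: 8)
  rows 96-103 [p,q,r,s=1100]: 10101010  (ones: 4)
  rows 104-111 [p,q,r,s=1101]: 11111111  (ones: 8)
  rows 112-119 [p,q,r,s=1110]: 10101010  (ones: 4)
  rows 120-127 [p,q,r,s=1111]: 11111111  (ones: 8)
Disagreements = 4+0+4+8+4+8+4+8+4+8+4+8+4+8+4+8 = 88

88


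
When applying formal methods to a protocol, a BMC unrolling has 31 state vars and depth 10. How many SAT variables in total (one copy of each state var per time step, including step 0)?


BMC unrolls to depth k, creating one copy of each state var for steps 0..k.
Step count = 10 + 1 = 11 (steps 0 through 10)
Vars per step = 31
Total = 31 * 11 = 341

341


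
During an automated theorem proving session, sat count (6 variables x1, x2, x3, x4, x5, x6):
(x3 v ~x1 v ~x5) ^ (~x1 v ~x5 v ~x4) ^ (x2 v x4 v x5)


CNF with 3 clauses over 6 vars (64 assignments).
An assignment satisfies CNF iff every clause has >=1 true literal.
Check each row (bits = x1,x2,x3,x4,x5,x6; clause T/F shown):
  row 0 [000000]: clauses=TTF -> 0
  row 1 [000001]: clauses=TTF -> 0
  row 2 [000010]: clauses=TTT -> 1
  row 3 [000011]: clauses=TTT -> 1
  row 4 [000100]: clauses=TTT -> 1
  (every remaining row is evaluated the same way; all 64 results are listed next)
Full result column, 8 rows per line (x1,x2,x3 fixed per line; x4,x5,x6 runs 000..111 left to right):
  rows 0-7 [x1,x2,x3=000]: 00111111  (ones: 6)
  rows 8-15 [x1,x2,x3=001]: 00111111  (ones: 6)
  rows 16-23 [x1,x2,x3=010]: 11111111  (ones: 8)
  rows 24-31 [x1,x2,x3=011]: 11111111  (ones: 8)
  rows 32-39 [x1,x2,x3=100]: 00001100  (ones: 2)
  rows 40-47 [x1,x2,x3=101]: 00111100  (ones: 4)
  rows 48-55 [x1,x2,x3=110]: 11001100  (ones: 4)
  rows 56-63 [x1,x2,x3=111]: 11111100  (ones: 6)
Satisfying assignments = 6+6+8+8+2+4+4+6 = 44

44


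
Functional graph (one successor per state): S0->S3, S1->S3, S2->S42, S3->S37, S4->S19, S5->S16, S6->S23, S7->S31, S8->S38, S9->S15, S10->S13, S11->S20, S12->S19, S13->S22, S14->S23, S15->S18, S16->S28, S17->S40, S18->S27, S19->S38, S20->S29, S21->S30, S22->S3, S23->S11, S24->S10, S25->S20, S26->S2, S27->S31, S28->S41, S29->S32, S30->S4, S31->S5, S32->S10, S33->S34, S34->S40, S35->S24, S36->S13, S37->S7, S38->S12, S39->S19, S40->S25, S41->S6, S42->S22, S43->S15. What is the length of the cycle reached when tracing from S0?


Trace from S0 until a state repeats:
  S0 -> S3 -> S37 -> S7 -> S31 -> S5 -> S16 -> S28 -> S41 -> S6 -> S23 -> S11 -> S20 -> S29 -> S32 -> S10 -> S13 -> S22 -> S3
S3 first seen at step 1, revisited at step 18.
Cycle length = 18 - 1 = 17

17


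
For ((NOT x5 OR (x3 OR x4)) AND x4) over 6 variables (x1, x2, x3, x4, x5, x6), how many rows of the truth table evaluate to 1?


Formula: ((NOT x5 OR (x3 OR x4)) AND x4) over 6 vars (64 rows)
Evaluate each row (x1, x2, x3, x4, x5, x6 as bits, MSB first):
  row 0 [000000]: ((NOT 0 OR (0 OR 0)) AND 0) -> 0
  row 1 [000001]: ((NOT 0 OR (0 OR 0)) AND 0) -> 0
  row 2 [000010]: ((NOT 1 OR (0 OR 0)) AND 0) -> 0
  row 3 [000011]: ((NOT 1 OR (0 OR 0)) AND 0) -> 0
  row 4 [000100]: ((NOT 0 OR (0 OR 1)) AND 1) -> 1
  (every remaining row is evaluated the same way; all 64 results are listed next)
Full result column, 8 rows per line (x1,x2,x3 fixed per line; x4,x5,x6 runs 000..111 left to right):
  rows 0-7 [x1,x2,x3=000]: 00001111  (ones: 4)
  rows 8-15 [x1,x2,x3=001]: 00001111  (ones: 4)
  rows 16-23 [x1,x2,x3=010]: 00001111  (ones: 4)
  rows 24-31 [x1,x2,x3=011]: 00001111  (ones: 4)
  rows 32-39 [x1,x2,x3=100]: 00001111  (ones: 4)
  rows 40-47 [x1,x2,x3=101]: 00001111  (ones: 4)
  rows 48-55 [x1,x2,x3=110]: 00001111  (ones: 4)
  rows 56-63 [x1,x2,x3=111]: 00001111  (ones: 4)
Count of 1-rows = 4+4+4+4+4+4+4+4 = 32

32


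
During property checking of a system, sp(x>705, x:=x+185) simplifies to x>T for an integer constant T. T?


Formula: sp(P, x:=E) = exists old_x. (x = E[old_x/x]) AND P[old_x/x] (old_x is the value of x before the assignment; eliminate old_x by solving x = E[old_x/x] for old_x)
Step 1: Precondition P: x>705, i.e. old_x > 705
Step 2: Assignment gives x = old_x + 185, so old_x = x - 185
Step 3: Substitute into P: x - 185 > 705
Step 4: Simplify: x > 705+185 = 890

890


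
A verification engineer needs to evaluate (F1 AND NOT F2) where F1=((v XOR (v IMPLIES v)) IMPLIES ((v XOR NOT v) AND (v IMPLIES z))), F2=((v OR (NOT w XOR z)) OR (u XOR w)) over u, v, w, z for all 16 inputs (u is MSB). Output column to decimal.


F1 = ((v XOR (v IMPLIES v)) IMPLIES ((v XOR NOT v) AND (v IMPLIES z)))
F2 = ((v OR (NOT w XOR z)) OR (u XOR w))
Counterexample to F1=>F2 is where F1=1 and F2=0.
Evaluate each row (bits = u,v,w,z, MSB first):
  row 0 [0000]: F1=1 F2=1 -> F1&~F2 -> 0
  row 1 [0001]: F1=1 F2=0 -> F1&~F2 -> 1
  row 2 [0010]: F1=1 F2=1 -> F1&~F2 -> 0
  row 3 [0011]: F1=1 F2=1 -> F1&~F2 -> 0
  row 4 [0100]: F1=1 F2=1 -> F1&~F2 -> 0
  row 5 [0101]: F1=1 F2=1 -> F1&~F2 -> 0
  row 6 [0110]: F1=1 F2=1 -> F1&~F2 -> 0
  row 7 [0111]: F1=1 F2=1 -> F1&~F2 -> 0
  row 8 [1000]: F1=1 F2=1 -> F1&~F2 -> 0
  row 9 [1001]: F1=1 F2=1 -> F1&~F2 -> 0
  row 10 [1010]: F1=1 F2=0 -> F1&~F2 -> 1
  row 11 [1011]: F1=1 F2=1 -> F1&~F2 -> 0
  row 12 [1100]: F1=1 F2=1 -> F1&~F2 -> 0
  row 13 [1101]: F1=1 F2=1 -> F1&~F2 -> 0
  row 14 [1110]: F1=1 F2=1 -> F1&~F2 -> 0
  row 15 [1111]: F1=1 F2=1 -> F1&~F2 -> 0
Full result column, 4 rows per line (u,v fixed per line; w,z runs 00..11 left to right):
  rows 0-3 [u,v=00]: 0100  = hex 4
  rows 4-7 [u,v=01]: 0000  = hex 0
  rows 8-11 [u,v=10]: 0010  = hex 2
  rows 12-15 [u,v=11]: 0000  = hex 0
Counterexample vector (row 0 .. row 15) = 0100000000100000
Output column grouped in 4s = 0100 0000 0010 0000 = 0x4020
Convert to decimal digit by digit (value = value*16 + digit):
  4 -> 4
  4*16 + 0 = 64
  64*16 + 2 = 1026
  1026*16 + 0 = 16416
Decimal = 16416

16416


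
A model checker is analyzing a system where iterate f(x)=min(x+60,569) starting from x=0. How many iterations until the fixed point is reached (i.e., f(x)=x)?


Step 1: x=0, cap=569, increment=60
Step 2: x grows by 60 each step until capped at 569; fixed point is x=569
Step 3: iterations = ceil(569/60) = 10

10


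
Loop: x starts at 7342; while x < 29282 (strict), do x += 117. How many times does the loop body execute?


Step 1: x goes from 7342 toward 29282 by 117; the body runs while x<29282, so iterations = ceil((bound-start)/step)
Step 2: Distance=21940
Step 3: ceil(21940/117)=188

188


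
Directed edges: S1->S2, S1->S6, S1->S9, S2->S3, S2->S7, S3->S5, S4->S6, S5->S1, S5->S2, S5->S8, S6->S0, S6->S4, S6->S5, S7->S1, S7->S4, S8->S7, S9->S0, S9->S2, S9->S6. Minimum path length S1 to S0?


BFS layer-by-layer from S1:
  dist 0: {S1}
  dist 1: {S2, S6, S9}
  dist 2: {S0, S3, S4, S5, S7}
  -> S0 reached at distance 2
Shortest path length = 2

2


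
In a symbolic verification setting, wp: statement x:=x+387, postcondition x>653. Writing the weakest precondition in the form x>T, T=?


Formula: wp(x:=E, P) = P[E/x] (substitute E for x in postcondition)
Step 1: Postcondition: x>653
Step 2: Substitute x+387 for x: x+387>653
Step 3: Solve for x: x > 653-387 = 266

266


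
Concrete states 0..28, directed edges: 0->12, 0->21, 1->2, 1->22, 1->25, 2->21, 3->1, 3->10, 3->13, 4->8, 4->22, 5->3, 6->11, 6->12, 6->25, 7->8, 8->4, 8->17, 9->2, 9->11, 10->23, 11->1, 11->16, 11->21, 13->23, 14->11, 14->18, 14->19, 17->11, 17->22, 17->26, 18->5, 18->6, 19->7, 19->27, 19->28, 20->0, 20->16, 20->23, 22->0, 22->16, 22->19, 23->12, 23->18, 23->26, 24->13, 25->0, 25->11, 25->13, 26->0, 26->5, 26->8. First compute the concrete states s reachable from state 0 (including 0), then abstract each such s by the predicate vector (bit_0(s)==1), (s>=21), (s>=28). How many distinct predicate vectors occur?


BFS from 0:
Concrete reachable: {0, 12, 21}
Abstract via predicates (bit_0(s)==1), (s>=21), (s>=28):
  (0,0,0) <- {0, 12}
  (1,1,0) <- {21}
Distinct abstract states = 2

2


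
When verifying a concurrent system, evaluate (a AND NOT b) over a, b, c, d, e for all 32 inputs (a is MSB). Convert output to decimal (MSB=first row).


Formula: (a AND NOT b) over a, b, c, d, e (32 rows)
Evaluate each row (bits = a,b,c,d,e, MSB first):
  row 0 [00000]: (0 AND NOT 0) -> 0
  row 1 [00001]: (0 AND NOT 0) -> 0
  row 2 [00010]: (0 AND NOT 0) -> 0
  row 3 [00011]: (0 AND NOT 0) -> 0
  row 4 [00100]: (0 AND NOT 0) -> 0
  row 5 [00101]: (0 AND NOT 0) -> 0
  row 6 [00110]: (0 AND NOT 0) -> 0
  row 7 [00111]: (0 AND NOT 0) -> 0
  row 8 [01000]: (0 AND NOT 1) -> 0
  row 9 [01001]: (0 AND NOT 1) -> 0
  row 10 [01010]: (0 AND NOT 1) -> 0
  row 11 [01011]: (0 AND NOT 1) -> 0
  row 12 [01100]: (0 AND NOT 1) -> 0
  row 13 [01101]: (0 AND NOT 1) -> 0
  row 14 [01110]: (0 AND NOT 1) -> 0
  row 15 [01111]: (0 AND NOT 1) -> 0
  row 16 [10000]: (1 AND NOT 0) -> 1
  row 17 [10001]: (1 AND NOT 0) -> 1
  row 18 [10010]: (1 AND NOT 0) -> 1
  row 19 [10011]: (1 AND NOT 0) -> 1
  row 20 [10100]: (1 AND NOT 0) -> 1
  row 21 [10101]: (1 AND NOT 0) -> 1
  row 22 [10110]: (1 AND NOT 0) -> 1
  row 23 [10111]: (1 AND NOT 0) -> 1
  row 24 [11000]: (1 AND NOT 1) -> 0
  row 25 [11001]: (1 AND NOT 1) -> 0
  row 26 [11010]: (1 AND NOT 1) -> 0
  row 27 [11011]: (1 AND NOT 1) -> 0
  row 28 [11100]: (1 AND NOT 1) -> 0
  row 29 [11101]: (1 AND NOT 1) -> 0
  row 30 [11110]: (1 AND NOT 1) -> 0
  row 31 [11111]: (1 AND NOT 1) -> 0
Full result column, 4 rows per line (a,b,c fixed per line; d,e runs 00..11 left to right):
  rows 0-3 [a,b,c=000]: 0000  = hex 0
  rows 4-7 [a,b,c=001]: 0000  = hex 0
  rows 8-11 [a,b,c=010]: 0000  = hex 0
  rows 12-15 [a,b,c=011]: 0000  = hex 0
  rows 16-19 [a,b,c=100]: 1111  = hex F
  rows 20-23 [a,b,c=101]: 1111  = hex F
  rows 24-27 [a,b,c=110]: 0000  = hex 0
  rows 28-31 [a,b,c=111]: 0000  = hex 0
Output column (row 0 .. row 31) = 00000000000000001111111100000000
Output column grouped in 4s = 0000 0000 0000 0000 1111 1111 0000 0000 = 0x0000FF00
Convert to decimal digit by digit (value = value*16 + digit):
  0 -> 0
  0*16 + 0 = 0
  0*16 + 0 = 0
  0*16 + 0 = 0
  0*16 + 15 (F) = 15
  15*16 + 15 (F) = 255
  255*16 + 0 = 4080
  4080*16 + 0 = 65280
Decimal = 65280

65280


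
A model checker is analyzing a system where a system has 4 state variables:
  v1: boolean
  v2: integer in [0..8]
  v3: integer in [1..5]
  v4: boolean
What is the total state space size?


State space = product of domain sizes of all variables.
Domain sizes:
  v1 (boolean): 2
  v2 (integer in [0..8]): 9
  v3 (integer in [1..5]): 5
  v4 (boolean): 2
Product = 2 * 9 * 5 * 2 = 180

180


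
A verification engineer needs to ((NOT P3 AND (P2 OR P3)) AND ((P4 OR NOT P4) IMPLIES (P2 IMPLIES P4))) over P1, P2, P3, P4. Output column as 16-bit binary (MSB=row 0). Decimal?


Formula: ((NOT P3 AND (P2 OR P3)) AND ((P4 OR NOT P4) IMPLIES (P2 IMPLIES P4))) over P1, P2, P3, P4 (16 rows)
Evaluate each row (bits = P1,P2,P3,P4, MSB first):
  row 0 [0000]: ((NOT 0 AND (0 OR 0)) AND ((0 OR NOT 0) IMPLIES (0 IMPLIES 0))) -> 0
  row 1 [0001]: ((NOT 0 AND (0 OR 0)) AND ((1 OR NOT 1) IMPLIES (0 IMPLIES 1))) -> 0
  row 2 [0010]: ((NOT 1 AND (0 OR 1)) AND ((0 OR NOT 0) IMPLIES (0 IMPLIES 0))) -> 0
  row 3 [0011]: ((NOT 1 AND (0 OR 1)) AND ((1 OR NOT 1) IMPLIES (0 IMPLIES 1))) -> 0
  row 4 [0100]: ((NOT 0 AND (1 OR 0)) AND ((0 OR NOT 0) IMPLIES (1 IMPLIES 0))) -> 0
  row 5 [0101]: ((NOT 0 AND (1 OR 0)) AND ((1 OR NOT 1) IMPLIES (1 IMPLIES 1))) -> 1
  row 6 [0110]: ((NOT 1 AND (1 OR 1)) AND ((0 OR NOT 0) IMPLIES (1 IMPLIES 0))) -> 0
  row 7 [0111]: ((NOT 1 AND (1 OR 1)) AND ((1 OR NOT 1) IMPLIES (1 IMPLIES 1))) -> 0
  row 8 [1000]: ((NOT 0 AND (0 OR 0)) AND ((0 OR NOT 0) IMPLIES (0 IMPLIES 0))) -> 0
  row 9 [1001]: ((NOT 0 AND (0 OR 0)) AND ((1 OR NOT 1) IMPLIES (0 IMPLIES 1))) -> 0
  row 10 [1010]: ((NOT 1 AND (0 OR 1)) AND ((0 OR NOT 0) IMPLIES (0 IMPLIES 0))) -> 0
  row 11 [1011]: ((NOT 1 AND (0 OR 1)) AND ((1 OR NOT 1) IMPLIES (0 IMPLIES 1))) -> 0
  row 12 [1100]: ((NOT 0 AND (1 OR 0)) AND ((0 OR NOT 0) IMPLIES (1 IMPLIES 0))) -> 0
  row 13 [1101]: ((NOT 0 AND (1 OR 0)) AND ((1 OR NOT 1) IMPLIES (1 IMPLIES 1))) -> 1
  row 14 [1110]: ((NOT 1 AND (1 OR 1)) AND ((0 OR NOT 0) IMPLIES (1 IMPLIES 0))) -> 0
  row 15 [1111]: ((NOT 1 AND (1 OR 1)) AND ((1 OR NOT 1) IMPLIES (1 IMPLIES 1))) -> 0
Full result column, 4 rows per line (P1,P2 fixed per line; P3,P4 runs 00..11 left to right):
  rows 0-3 [P1,P2=00]: 0000  = hex 0
  rows 4-7 [P1,P2=01]: 0100  = hex 4
  rows 8-11 [P1,P2=10]: 0000  = hex 0
  rows 12-15 [P1,P2=11]: 0100  = hex 4
Output column (row 0 .. row 15) = 0000010000000100
Output column grouped in 4s = 0000 0100 0000 0100 = 0x0404
Convert to decimal digit by digit (value = value*16 + digit):
  0 -> 0
  0*16 + 4 = 4
  4*16 + 0 = 64
  64*16 + 4 = 1028
Decimal = 1028

1028
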